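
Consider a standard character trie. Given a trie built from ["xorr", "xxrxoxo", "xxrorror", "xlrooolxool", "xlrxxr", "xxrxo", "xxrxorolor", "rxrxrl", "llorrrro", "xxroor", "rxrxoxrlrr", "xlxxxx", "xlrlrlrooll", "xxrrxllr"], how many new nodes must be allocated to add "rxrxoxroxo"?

3

"rxrxoxr" is already a path in the trie; the remaining "oxo" must be added.
Each of the 3 remaining characters creates one node.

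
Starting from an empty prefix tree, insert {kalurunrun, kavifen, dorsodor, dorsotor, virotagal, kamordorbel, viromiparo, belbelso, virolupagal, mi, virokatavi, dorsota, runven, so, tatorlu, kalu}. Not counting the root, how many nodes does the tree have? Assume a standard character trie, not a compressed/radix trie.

89

For each word, the new-node count is its length minus the longest prefix already in the trie:
  "kalurunrun" → 10 new (k, a, l, u, r, u, n, r, u, n)
  "kavifen" → prefix "ka" already present; 5 new (v, i, f, e, n)
  "dorsodor" → 8 new (d, o, r, s, o, d, o, r)
  "dorsotor" → prefix "dorso" already present; 3 new (t, o, r)
  "virotagal" → 9 new (v, i, r, o, t, a, g, a, l)
  "kamordorbel" → prefix "ka" already present; 9 new (m, o, r, d, o, r, b, e, l)
  "viromiparo" → prefix "viro" already present; 6 new (m, i, p, a, r, o)
  "belbelso" → 8 new (b, e, l, b, e, l, s, o)
  "virolupagal" → prefix "viro" already present; 7 new (l, u, p, a, g, a, l)
  "mi" → 2 new (m, i)
  "virokatavi" → prefix "viro" already present; 6 new (k, a, t, a, v, i)
  "dorsota" → prefix "dorsot" already present; 1 new (a)
  "runven" → 6 new (r, u, n, v, e, n)
  "so" → 2 new (s, o)
  "tatorlu" → 7 new (t, a, t, o, r, l, u)
  "kalu" → prefix "kalu" already present; 0 new (none)
Total nodes = 10 + 5 + 8 + 3 + 9 + 9 + 6 + 8 + 7 + 2 + 6 + 1 + 6 + 2 + 7 + 0 = 89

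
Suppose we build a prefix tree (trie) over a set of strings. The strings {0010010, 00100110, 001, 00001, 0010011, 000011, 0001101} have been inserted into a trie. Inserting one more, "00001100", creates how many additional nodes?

2

The longest prefix of "00001100" already in the trie is "000011" (length 6).
New nodes needed: |"00001100"| − 6 = 8 − 6 = 2.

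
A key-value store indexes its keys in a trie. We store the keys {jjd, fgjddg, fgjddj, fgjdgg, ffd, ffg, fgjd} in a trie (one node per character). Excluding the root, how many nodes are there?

Insert word by word; a character creates a node only if that edge doesn't already exist:
  "jjd" → 3 new (j, j, d)
  "fgjddg" → 6 new (f, g, j, d, d, g)
  "fgjddj" → prefix "fgjdd" already present; 1 new (j)
  "fgjdgg" → prefix "fgjd" already present; 2 new (g, g)
  "ffd" → prefix "f" already present; 2 new (f, d)
  "ffg" → prefix "ff" already present; 1 new (g)
  "fgjd" → prefix "fgjd" already present; 0 new (none)
Total nodes = 3 + 6 + 1 + 2 + 2 + 1 + 0 = 15

15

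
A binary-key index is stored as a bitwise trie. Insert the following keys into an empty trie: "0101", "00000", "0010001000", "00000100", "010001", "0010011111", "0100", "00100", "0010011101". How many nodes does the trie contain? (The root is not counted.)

Trie structure (* marks end of a word):
(root)
└─ 0
   ├─ 0
   │  ├─ 0
   │  │  └─ 0
   │  │     └─ 0 *
   │  │        └─ 1
   │  │           └─ 0
   │  │              └─ 0 *
   │  └─ 1
   │     └─ 0
   │        └─ 0 *
   │           ├─ 0
   │           │  └─ 1
   │           │     └─ 0
   │           │        └─ 0
   │           │           └─ 0 *
   │           └─ 1
   │              └─ 1
   │                 └─ 1
   │                    ├─ 0
   │                    │  └─ 1 *
   │                    └─ 1
   │                       └─ 1 *
   └─ 1
      └─ 0
         ├─ 0 *
         │  └─ 0
         │     └─ 1 *
         └─ 1 *
Counting every labelled node above: 29.

29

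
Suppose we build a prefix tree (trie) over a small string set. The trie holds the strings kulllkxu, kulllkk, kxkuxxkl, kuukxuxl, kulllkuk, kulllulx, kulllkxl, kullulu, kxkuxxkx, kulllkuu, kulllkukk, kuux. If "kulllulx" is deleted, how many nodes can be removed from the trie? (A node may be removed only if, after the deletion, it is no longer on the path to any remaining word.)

3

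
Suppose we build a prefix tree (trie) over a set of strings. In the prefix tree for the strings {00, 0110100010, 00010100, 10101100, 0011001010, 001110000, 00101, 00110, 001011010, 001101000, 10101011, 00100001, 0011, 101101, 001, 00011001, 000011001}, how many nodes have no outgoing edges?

12

Leaves are exactly the stored words that no other stored word extends.
Those words: "000011001", "00010100", "00011001", "00100001", "001011010", "0011001010", "001101000", "001110000", "0110100010", "10101011", "10101100", "101101"
Leaf count: 12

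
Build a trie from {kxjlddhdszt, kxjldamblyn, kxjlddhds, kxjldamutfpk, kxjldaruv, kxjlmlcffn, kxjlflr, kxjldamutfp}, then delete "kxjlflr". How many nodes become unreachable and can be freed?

Walk "kxjlflr" from the leaf back toward the root, removing each node that no remaining word uses.
The suffix "flr" (3 nodes) is used only by "kxjlflr"; the node for "kxjl" still has the child "d", so pruning stops there.
Nodes removed: 3

3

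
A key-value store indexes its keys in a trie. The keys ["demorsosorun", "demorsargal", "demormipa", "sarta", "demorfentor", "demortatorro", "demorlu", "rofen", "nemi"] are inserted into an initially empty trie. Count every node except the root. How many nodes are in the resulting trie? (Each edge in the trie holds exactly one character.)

50

For each word, the new-node count is its length minus the longest prefix already in the trie:
  "demorsosorun" → 12 new (d, e, m, o, r, s, o, s, o, r, u, n)
  "demorsargal" → prefix "demors" already present; 5 new (a, r, g, a, l)
  "demormipa" → prefix "demor" already present; 4 new (m, i, p, a)
  "sarta" → 5 new (s, a, r, t, a)
  "demorfentor" → prefix "demor" already present; 6 new (f, e, n, t, o, r)
  "demortatorro" → prefix "demor" already present; 7 new (t, a, t, o, r, r, o)
  "demorlu" → prefix "demor" already present; 2 new (l, u)
  "rofen" → 5 new (r, o, f, e, n)
  "nemi" → 4 new (n, e, m, i)
Total nodes = 12 + 5 + 4 + 5 + 6 + 7 + 2 + 5 + 4 = 50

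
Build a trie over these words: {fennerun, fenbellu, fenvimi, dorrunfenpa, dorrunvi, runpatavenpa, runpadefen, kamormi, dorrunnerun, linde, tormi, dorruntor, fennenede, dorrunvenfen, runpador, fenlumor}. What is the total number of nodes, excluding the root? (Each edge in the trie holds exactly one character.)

For each word, the new-node count is its length minus the longest prefix already in the trie:
  "fennerun" → 8 new (f, e, n, n, e, r, u, n)
  "fenbellu" → prefix "fen" already present; 5 new (b, e, l, l, u)
  "fenvimi" → prefix "fen" already present; 4 new (v, i, m, i)
  "dorrunfenpa" → 11 new (d, o, r, r, u, n, f, e, n, p, a)
  "dorrunvi" → prefix "dorrun" already present; 2 new (v, i)
  "runpatavenpa" → 12 new (r, u, n, p, a, t, a, v, e, n, p, a)
  "runpadefen" → prefix "runpa" already present; 5 new (d, e, f, e, n)
  "kamormi" → 7 new (k, a, m, o, r, m, i)
  "dorrunnerun" → prefix "dorrun" already present; 5 new (n, e, r, u, n)
  "linde" → 5 new (l, i, n, d, e)
  "tormi" → 5 new (t, o, r, m, i)
  "dorruntor" → prefix "dorrun" already present; 3 new (t, o, r)
  "fennenede" → prefix "fenne" already present; 4 new (n, e, d, e)
  "dorrunvenfen" → prefix "dorrunv" already present; 5 new (e, n, f, e, n)
  "runpador" → prefix "runpad" already present; 2 new (o, r)
  "fenlumor" → prefix "fen" already present; 5 new (l, u, m, o, r)
Total nodes = 8 + 5 + 4 + 11 + 2 + 12 + 5 + 7 + 5 + 5 + 5 + 3 + 4 + 5 + 2 + 5 = 88

88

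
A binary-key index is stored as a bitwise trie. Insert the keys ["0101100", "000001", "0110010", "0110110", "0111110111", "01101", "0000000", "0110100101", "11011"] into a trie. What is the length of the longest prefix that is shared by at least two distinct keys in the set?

5

Equivalently: take the maximum, over all pairs, of their longest common prefix length.
"0000000" and "000001" agree on "00000" (5 characters) before diverging; nothing deeper is shared.
Longest shared-prefix length: 5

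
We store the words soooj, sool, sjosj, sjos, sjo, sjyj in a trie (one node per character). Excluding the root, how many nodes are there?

12

For each word, the new-node count is its length minus the longest prefix already in the trie:
  "soooj" → 5 new (s, o, o, o, j)
  "sool" → prefix "soo" already present; 1 new (l)
  "sjosj" → prefix "s" already present; 4 new (j, o, s, j)
  "sjos" → prefix "sjos" already present; 0 new (none)
  "sjo" → prefix "sjo" already present; 0 new (none)
  "sjyj" → prefix "sj" already present; 2 new (y, j)
Total nodes = 5 + 1 + 4 + 0 + 0 + 2 = 12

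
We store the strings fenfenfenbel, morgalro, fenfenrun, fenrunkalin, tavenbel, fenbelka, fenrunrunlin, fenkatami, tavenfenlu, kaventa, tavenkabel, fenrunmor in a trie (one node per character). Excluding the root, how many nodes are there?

76

Trace insertions, counting only characters that open a new branch:
  "fenfenfenbel" → 12 new (f, e, n, f, e, n, f, e, n, b, e, l)
  "morgalro" → 8 new (m, o, r, g, a, l, r, o)
  "fenfenrun" → prefix "fenfen" already present; 3 new (r, u, n)
  "fenrunkalin" → prefix "fen" already present; 8 new (r, u, n, k, a, l, i, n)
  "tavenbel" → 8 new (t, a, v, e, n, b, e, l)
  "fenbelka" → prefix "fen" already present; 5 new (b, e, l, k, a)
  "fenrunrunlin" → prefix "fenrun" already present; 6 new (r, u, n, l, i, n)
  "fenkatami" → prefix "fen" already present; 6 new (k, a, t, a, m, i)
  "tavenfenlu" → prefix "taven" already present; 5 new (f, e, n, l, u)
  "kaventa" → 7 new (k, a, v, e, n, t, a)
  "tavenkabel" → prefix "taven" already present; 5 new (k, a, b, e, l)
  "fenrunmor" → prefix "fenrun" already present; 3 new (m, o, r)
Total nodes = 12 + 8 + 3 + 8 + 8 + 5 + 6 + 6 + 5 + 7 + 5 + 3 = 76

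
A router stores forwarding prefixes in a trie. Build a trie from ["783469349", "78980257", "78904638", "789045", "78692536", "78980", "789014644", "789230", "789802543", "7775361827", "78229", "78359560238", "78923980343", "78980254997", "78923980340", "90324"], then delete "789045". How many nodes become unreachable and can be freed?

1

Walk "789045" from the leaf back toward the root, removing each node that no remaining word uses.
The suffix "5" (1 node) is used only by "789045"; the node for "78904" still has the child "6", so pruning stops there.
Nodes removed: 1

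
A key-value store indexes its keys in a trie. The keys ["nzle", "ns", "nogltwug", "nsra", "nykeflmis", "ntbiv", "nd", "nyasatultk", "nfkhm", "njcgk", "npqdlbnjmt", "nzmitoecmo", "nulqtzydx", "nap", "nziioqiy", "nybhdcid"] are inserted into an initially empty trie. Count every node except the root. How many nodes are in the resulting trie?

82

Count nodes per top-level branch (shared prefixes stored once):
  'n'-branch (nap, nd, nfkhm, njcgk, nogltwug, npqdlbnjmt, ns, nsra, ntbiv, nulqtzydx, nyasatultk, nybhdcid, nykeflmis, nziioqiy, nzle, nzmitoecmo): 82 nodes
Sum: 82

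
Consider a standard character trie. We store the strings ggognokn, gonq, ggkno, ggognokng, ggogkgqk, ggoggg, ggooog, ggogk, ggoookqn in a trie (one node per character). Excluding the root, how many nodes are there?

For each word, the new-node count is its length minus the longest prefix already in the trie:
  "ggognokn" → 8 new (g, g, o, g, n, o, k, n)
  "gonq" → prefix "g" already present; 3 new (o, n, q)
  "ggkno" → prefix "gg" already present; 3 new (k, n, o)
  "ggognokng" → prefix "ggognokn" already present; 1 new (g)
  "ggogkgqk" → prefix "ggog" already present; 4 new (k, g, q, k)
  "ggoggg" → prefix "ggog" already present; 2 new (g, g)
  "ggooog" → prefix "ggo" already present; 3 new (o, o, g)
  "ggogk" → prefix "ggogk" already present; 0 new (none)
  "ggoookqn" → prefix "ggooo" already present; 3 new (k, q, n)
Total nodes = 8 + 3 + 3 + 1 + 4 + 2 + 3 + 0 + 3 = 27

27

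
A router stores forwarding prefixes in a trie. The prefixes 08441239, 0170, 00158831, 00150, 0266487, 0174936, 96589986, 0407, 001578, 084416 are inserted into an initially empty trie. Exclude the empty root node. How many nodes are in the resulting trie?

43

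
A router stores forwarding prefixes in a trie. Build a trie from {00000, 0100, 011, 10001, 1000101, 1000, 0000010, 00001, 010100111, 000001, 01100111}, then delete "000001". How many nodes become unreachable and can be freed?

Walk "000001" from the leaf back toward the root, removing each node that no remaining word uses.
Every node on "000001" is still needed (e.g. by "0000010"), so nothing is freed.
Nodes removed: 0

0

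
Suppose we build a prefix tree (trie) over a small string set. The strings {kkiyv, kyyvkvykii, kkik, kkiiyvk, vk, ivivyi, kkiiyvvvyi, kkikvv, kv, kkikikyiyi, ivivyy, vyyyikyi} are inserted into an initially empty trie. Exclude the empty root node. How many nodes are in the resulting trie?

Trace insertions, counting only characters that open a new branch:
  "kkiyv" → 5 new (k, k, i, y, v)
  "kyyvkvykii" → prefix "k" already present; 9 new (y, y, v, k, v, y, k, i, i)
  "kkik" → prefix "kki" already present; 1 new (k)
  "kkiiyvk" → prefix "kki" already present; 4 new (i, y, v, k)
  "vk" → 2 new (v, k)
  "ivivyi" → 6 new (i, v, i, v, y, i)
  "kkiiyvvvyi" → prefix "kkiiyv" already present; 4 new (v, v, y, i)
  "kkikvv" → prefix "kkik" already present; 2 new (v, v)
  "kv" → prefix "k" already present; 1 new (v)
  "kkikikyiyi" → prefix "kkik" already present; 6 new (i, k, y, i, y, i)
  "ivivyy" → prefix "ivivy" already present; 1 new (y)
  "vyyyikyi" → prefix "v" already present; 7 new (y, y, y, i, k, y, i)
Total nodes = 5 + 9 + 1 + 4 + 2 + 6 + 4 + 2 + 1 + 6 + 1 + 7 = 48

48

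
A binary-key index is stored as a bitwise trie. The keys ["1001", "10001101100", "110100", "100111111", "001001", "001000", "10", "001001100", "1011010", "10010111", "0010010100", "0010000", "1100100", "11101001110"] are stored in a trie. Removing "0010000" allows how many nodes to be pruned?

Walk "0010000" from the leaf back toward the root, removing each node that no remaining word uses.
The suffix "0" (1 node) is used only by "0010000"; "001000" is itself a stored word, so pruning stops there.
Nodes removed: 1

1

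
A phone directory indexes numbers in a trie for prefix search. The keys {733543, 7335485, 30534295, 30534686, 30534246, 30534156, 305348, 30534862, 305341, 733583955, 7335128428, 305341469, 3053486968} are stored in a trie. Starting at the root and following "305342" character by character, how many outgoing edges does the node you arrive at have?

2

The children of the "305342" node are the distinct next characters among strings starting with "305342".
Characters that immediately follow "305342" among the stored strings: {4, 9}.
That node has 2 child edges.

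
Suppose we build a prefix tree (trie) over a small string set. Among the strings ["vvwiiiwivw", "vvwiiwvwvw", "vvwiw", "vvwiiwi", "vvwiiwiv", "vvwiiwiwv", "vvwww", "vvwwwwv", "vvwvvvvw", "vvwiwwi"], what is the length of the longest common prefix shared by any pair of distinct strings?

7

Look for the deepest trie node that still has at least two words in its subtree.
e.g. "vvwiiwi" and "vvwiiwiv" share the prefix "vvwiiwi" of length 7; no pair shares a longer one.
Longest shared-prefix length: 7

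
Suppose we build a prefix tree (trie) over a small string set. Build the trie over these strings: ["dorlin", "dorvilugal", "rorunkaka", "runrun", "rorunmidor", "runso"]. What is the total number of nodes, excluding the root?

Trie structure (* marks end of a word):
(root)
├─ d
│  └─ o
│     └─ r
│        ├─ l
│        │  └─ i
│        │     └─ n *
│        └─ v
│           └─ i
│              └─ l
│                 └─ u
│                    └─ g
│                       └─ a
│                          └─ l *
└─ r
   ├─ o
   │  └─ r
   │     └─ u
   │        └─ n
   │           ├─ k
   │           │  └─ a
   │           │     └─ k
   │           │        └─ a *
   │           └─ m
   │              └─ i
   │                 └─ d
   │                    └─ o
   │                       └─ r *
   └─ u
      └─ n
         ├─ r
         │  └─ u
         │     └─ n *
         └─ s
            └─ o *
Counting every labelled node above: 34.

34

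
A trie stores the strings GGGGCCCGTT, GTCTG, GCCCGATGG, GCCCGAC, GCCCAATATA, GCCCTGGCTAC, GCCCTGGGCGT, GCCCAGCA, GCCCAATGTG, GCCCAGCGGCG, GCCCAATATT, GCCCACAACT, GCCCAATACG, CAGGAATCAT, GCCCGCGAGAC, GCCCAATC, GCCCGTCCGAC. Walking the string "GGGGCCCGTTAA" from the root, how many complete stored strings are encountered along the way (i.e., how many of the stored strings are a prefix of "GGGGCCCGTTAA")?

1

Walk "GGGGCCCGTTAA" from the root; an end-of-word marker is hit whenever a stored word is a prefix of "GGGGCCCGTTAA".
Prefixes of the query that are stored words: "GGGGCCCGTT"
Count: 1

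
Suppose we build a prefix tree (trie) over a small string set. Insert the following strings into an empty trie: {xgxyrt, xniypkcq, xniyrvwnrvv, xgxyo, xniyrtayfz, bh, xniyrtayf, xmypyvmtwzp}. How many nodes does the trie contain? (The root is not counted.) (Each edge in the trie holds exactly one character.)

Trace insertions, counting only characters that open a new branch:
  "xgxyrt" → 6 new (x, g, x, y, r, t)
  "xniypkcq" → prefix "x" already present; 7 new (n, i, y, p, k, c, q)
  "xniyrvwnrvv" → prefix "xniy" already present; 7 new (r, v, w, n, r, v, v)
  "xgxyo" → prefix "xgxy" already present; 1 new (o)
  "xniyrtayfz" → prefix "xniyr" already present; 5 new (t, a, y, f, z)
  "bh" → 2 new (b, h)
  "xniyrtayf" → prefix "xniyrtayf" already present; 0 new (none)
  "xmypyvmtwzp" → prefix "x" already present; 10 new (m, y, p, y, v, m, t, w, z, p)
Total nodes = 6 + 7 + 7 + 1 + 5 + 2 + 0 + 10 = 38

38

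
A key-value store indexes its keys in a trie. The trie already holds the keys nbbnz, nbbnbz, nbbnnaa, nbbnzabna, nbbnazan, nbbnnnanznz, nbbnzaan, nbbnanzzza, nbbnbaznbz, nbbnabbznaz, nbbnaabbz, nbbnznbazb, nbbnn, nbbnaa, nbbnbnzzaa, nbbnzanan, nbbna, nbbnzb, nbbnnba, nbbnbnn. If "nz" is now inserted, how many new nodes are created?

"n" is already a path in the trie; the remaining "z" must be added.
So 2 − 1 = 1 new nodes.

1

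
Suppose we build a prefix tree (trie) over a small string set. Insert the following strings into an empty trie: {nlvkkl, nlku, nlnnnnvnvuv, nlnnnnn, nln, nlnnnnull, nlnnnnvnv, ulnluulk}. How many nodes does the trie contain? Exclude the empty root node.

29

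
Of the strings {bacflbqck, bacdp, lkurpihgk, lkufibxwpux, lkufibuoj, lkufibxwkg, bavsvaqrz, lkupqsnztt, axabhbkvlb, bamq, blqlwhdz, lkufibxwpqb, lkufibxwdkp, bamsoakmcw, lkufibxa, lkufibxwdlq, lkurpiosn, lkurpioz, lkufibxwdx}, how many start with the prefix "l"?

12

Traverse to the node for "l", then collect every word in that subtree.
Matches: "lkufibuoj", "lkufibxa", "lkufibxwdkp", "lkufibxwdlq", "lkufibxwdx", "lkufibxwkg", "lkufibxwpqb", "lkufibxwpux", "lkupqsnztt", "lkurpihgk", "lkurpiosn", "lkurpioz"
Count: 12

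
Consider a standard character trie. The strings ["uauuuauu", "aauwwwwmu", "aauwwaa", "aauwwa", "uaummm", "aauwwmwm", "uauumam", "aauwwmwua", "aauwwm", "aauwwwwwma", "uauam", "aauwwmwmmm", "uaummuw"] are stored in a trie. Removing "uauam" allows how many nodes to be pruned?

After clearing the end-marker at "uauam", prune upward until reaching a node still needed by another word.
The suffix "am" (2 nodes) is used only by "uauam"; the node for "uau" still has the child "u", so pruning stops there.
Nodes removed: 2

2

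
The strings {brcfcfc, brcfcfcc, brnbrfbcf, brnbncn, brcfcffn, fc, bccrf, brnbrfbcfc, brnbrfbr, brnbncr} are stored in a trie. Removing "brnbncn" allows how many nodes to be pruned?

A node on "brnbncn"'s path can go only if nothing else ends at it or branches off below it.
The suffix "n" (1 node) is used only by "brnbncn"; the node for "brnbnc" still has the child "r", so pruning stops there.
Nodes removed: 1

1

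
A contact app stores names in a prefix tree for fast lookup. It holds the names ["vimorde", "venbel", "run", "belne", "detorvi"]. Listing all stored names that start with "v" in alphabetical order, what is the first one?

venbel

Words with prefix "v", in lexicographic order: "venbel", "vimorde"
The 1st is venbel.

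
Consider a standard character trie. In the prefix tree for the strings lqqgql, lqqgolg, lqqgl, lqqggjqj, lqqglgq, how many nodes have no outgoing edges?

4

A leaf is a node with no children — equivalently, the end of a word that is not a proper prefix of any other stored word.
Those words: "lqqggjqj", "lqqglgq", "lqqgolg", "lqqgql"
Leaf count: 4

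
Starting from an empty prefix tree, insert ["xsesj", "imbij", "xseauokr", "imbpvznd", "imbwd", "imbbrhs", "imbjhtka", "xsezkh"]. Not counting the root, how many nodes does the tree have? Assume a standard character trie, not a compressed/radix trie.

34

Count nodes per top-level branch (shared prefixes stored once):
  'i'-branch (imbbrhs, imbij, imbjhtka, imbpvznd, imbwd): 21 nodes
  'x'-branch (xseauokr, xsesj, xsezkh): 13 nodes
Sum: 34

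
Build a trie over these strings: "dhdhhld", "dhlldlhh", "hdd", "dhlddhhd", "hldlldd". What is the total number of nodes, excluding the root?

27

Count nodes per top-level branch (shared prefixes stored once):
  'd'-branch (dhdhhld, dhlddhhd, dhlldlhh): 18 nodes
  'h'-branch (hdd, hldlldd): 9 nodes
Sum: 27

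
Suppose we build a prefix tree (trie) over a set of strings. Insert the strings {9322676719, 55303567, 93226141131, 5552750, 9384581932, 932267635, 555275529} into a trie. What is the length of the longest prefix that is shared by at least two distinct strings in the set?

7

Look for the deepest trie node that still has at least two words in its subtree.
"932267635" and "9322676719" agree on "9322676" (7 characters) before diverging; nothing deeper is shared.
Longest shared-prefix length: 7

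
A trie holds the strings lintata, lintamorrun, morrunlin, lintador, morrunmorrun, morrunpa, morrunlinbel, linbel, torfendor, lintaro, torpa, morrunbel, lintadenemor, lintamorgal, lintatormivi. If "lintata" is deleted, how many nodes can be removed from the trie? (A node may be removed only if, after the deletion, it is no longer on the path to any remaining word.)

1

After clearing the end-marker at "lintata", prune upward until reaching a node still needed by another word.
The suffix "a" (1 node) is used only by "lintata"; the node for "lintat" still has the child "o", so pruning stops there.
Nodes removed: 1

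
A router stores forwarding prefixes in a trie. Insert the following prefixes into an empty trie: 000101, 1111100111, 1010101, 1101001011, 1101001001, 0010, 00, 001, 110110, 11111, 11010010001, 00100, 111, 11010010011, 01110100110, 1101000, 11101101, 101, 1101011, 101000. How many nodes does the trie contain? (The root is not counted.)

60

Insert word by word; a character creates a node only if that edge doesn't already exist:
  "000101" → 6 new (0, 0, 0, 1, 0, 1)
  "1111100111" → 10 new (1, 1, 1, 1, 1, 0, 0, 1, 1, 1)
  "1010101" → prefix "1" already present; 6 new (0, 1, 0, 1, 0, 1)
  "1101001011" → prefix "11" already present; 8 new (0, 1, 0, 0, 1, 0, 1, 1)
  "1101001001" → prefix "11010010" already present; 2 new (0, 1)
  "0010" → prefix "00" already present; 2 new (1, 0)
  "00" → prefix "00" already present; 0 new (none)
  "001" → prefix "001" already present; 0 new (none)
  "110110" → prefix "1101" already present; 2 new (1, 0)
  "11111" → prefix "11111" already present; 0 new (none)
  "11010010001" → prefix "110100100" already present; 2 new (0, 1)
  "00100" → prefix "0010" already present; 1 new (0)
  "111" → prefix "111" already present; 0 new (none)
  "11010010011" → prefix "1101001001" already present; 1 new (1)
  "01110100110" → prefix "0" already present; 10 new (1, 1, 1, 0, 1, 0, 0, 1, 1, 0)
  "1101000" → prefix "110100" already present; 1 new (0)
  "11101101" → prefix "111" already present; 5 new (0, 1, 1, 0, 1)
  "101" → prefix "101" already present; 0 new (none)
  "1101011" → prefix "11010" already present; 2 new (1, 1)
  "101000" → prefix "1010" already present; 2 new (0, 0)
Total nodes = 6 + 10 + 6 + 8 + 2 + 2 + 0 + 0 + 2 + 0 + 2 + 1 + 0 + 1 + 10 + 1 + 5 + 0 + 2 + 2 = 60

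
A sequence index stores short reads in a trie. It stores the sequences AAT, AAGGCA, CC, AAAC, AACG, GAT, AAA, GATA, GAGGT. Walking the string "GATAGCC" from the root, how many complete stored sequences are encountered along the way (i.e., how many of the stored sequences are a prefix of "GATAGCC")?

Walk "GATAGCC" from the root; an end-of-word marker is hit whenever a stored word is a prefix of "GATAGCC".
Prefixes of the query that are stored words: "GAT", "GATA"
Count: 2

2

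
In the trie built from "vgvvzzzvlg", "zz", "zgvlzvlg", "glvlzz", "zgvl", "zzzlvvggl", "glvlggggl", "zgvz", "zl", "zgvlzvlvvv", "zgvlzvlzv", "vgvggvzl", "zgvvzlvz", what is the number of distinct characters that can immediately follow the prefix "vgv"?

2

Walk "vgv" from the root, arriving at one node.
Distinct next characters after "vgv": g, v.
That node has 2 child edges.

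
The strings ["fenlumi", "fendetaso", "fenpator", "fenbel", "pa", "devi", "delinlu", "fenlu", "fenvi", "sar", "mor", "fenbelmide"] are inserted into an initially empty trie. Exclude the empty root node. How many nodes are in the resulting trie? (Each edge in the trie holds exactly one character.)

44

Count nodes per top-level branch (shared prefixes stored once):
  'd'-branch (delinlu, devi): 9 nodes
  'f'-branch (fenbel, fenbelmide, fendetaso, fenlu, fenlumi, fenpator, fenvi): 27 nodes
  'm'-branch (mor): 3 nodes
  'p'-branch (pa): 2 nodes
  's'-branch (sar): 3 nodes
Sum: 44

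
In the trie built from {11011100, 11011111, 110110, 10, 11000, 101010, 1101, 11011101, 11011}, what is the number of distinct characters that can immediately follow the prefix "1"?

2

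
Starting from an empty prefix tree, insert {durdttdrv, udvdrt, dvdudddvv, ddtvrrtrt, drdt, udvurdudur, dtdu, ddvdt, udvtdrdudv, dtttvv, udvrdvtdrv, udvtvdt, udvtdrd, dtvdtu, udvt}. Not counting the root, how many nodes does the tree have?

72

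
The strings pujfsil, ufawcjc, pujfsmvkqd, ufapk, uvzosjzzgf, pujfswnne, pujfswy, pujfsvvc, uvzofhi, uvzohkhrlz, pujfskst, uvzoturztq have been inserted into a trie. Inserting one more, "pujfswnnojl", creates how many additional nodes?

Walking "pujfswnnojl" from the root, the first 8 characters ("pujfswnn") follow existing edges; "o" is the first miss.
New nodes needed: |"pujfswnnojl"| − 8 = 11 − 8 = 3.

3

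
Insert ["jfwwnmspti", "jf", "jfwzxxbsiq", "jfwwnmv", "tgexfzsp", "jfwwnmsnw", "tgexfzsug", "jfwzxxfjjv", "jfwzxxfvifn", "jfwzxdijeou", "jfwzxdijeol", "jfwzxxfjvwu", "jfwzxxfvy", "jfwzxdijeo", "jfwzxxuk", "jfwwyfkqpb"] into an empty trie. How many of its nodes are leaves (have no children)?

Leaves are exactly the stored words that no other stored word extends.
Those words: "jfwwnmsnw", "jfwwnmspti", "jfwwnmv", "jfwwyfkqpb", "jfwzxdijeol", "jfwzxdijeou", "jfwzxxbsiq", "jfwzxxfjjv", "jfwzxxfjvwu", "jfwzxxfvifn", "jfwzxxfvy", "jfwzxxuk", "tgexfzsp", "tgexfzsug"
Leaf count: 14

14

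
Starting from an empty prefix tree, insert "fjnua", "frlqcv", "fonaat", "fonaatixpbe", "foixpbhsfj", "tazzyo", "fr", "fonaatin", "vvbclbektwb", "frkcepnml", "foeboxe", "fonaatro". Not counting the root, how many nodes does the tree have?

60

Count nodes per top-level branch (shared prefixes stored once):
  'f'-branch (fjnua, foeboxe, foixpbhsfj, fonaat, fonaatin, fonaatixpbe, fonaatro, fr, frkcepnml, frlqcv): 43 nodes
  't'-branch (tazzyo): 6 nodes
  'v'-branch (vvbclbektwb): 11 nodes
Sum: 60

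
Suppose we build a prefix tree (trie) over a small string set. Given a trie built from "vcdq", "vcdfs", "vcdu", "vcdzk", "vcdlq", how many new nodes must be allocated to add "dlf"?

3

No existing word starts with "d", so every character of "dlf" needs a new node.
3 − 0 = 3 new nodes.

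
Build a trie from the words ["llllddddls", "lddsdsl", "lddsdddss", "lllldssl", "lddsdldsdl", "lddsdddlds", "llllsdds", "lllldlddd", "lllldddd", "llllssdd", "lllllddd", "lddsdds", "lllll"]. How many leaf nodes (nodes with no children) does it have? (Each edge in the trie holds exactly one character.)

A leaf is a node with no children — equivalently, the end of a word that is not a proper prefix of any other stored word.
Those words: "lddsdddlds", "lddsdddss", "lddsdds", "lddsdldsdl", "lddsdsl", "llllddddls", "lllldlddd", "lllldssl", "lllllddd", "llllsdds", "llllssdd"
Leaf count: 11

11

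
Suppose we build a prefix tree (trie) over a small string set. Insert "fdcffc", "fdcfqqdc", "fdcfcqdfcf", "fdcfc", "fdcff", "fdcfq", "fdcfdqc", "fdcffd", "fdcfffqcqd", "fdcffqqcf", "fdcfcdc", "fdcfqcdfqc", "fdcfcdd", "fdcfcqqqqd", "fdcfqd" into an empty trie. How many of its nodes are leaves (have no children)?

12

A leaf is a node with no children — equivalently, the end of a word that is not a proper prefix of any other stored word.
Those words: "fdcfcdc", "fdcfcdd", "fdcfcqdfcf", "fdcfcqqqqd", "fdcfdqc", "fdcffc", "fdcffd", "fdcfffqcqd", "fdcffqqcf", "fdcfqcdfqc", "fdcfqd", "fdcfqqdc"
Leaf count: 12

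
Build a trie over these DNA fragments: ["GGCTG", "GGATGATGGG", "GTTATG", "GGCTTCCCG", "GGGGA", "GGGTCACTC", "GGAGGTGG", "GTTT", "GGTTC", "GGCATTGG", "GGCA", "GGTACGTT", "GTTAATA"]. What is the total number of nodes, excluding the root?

For each word, the new-node count is its length minus the longest prefix already in the trie:
  "GGCTG" → 5 new (G, G, C, T, G)
  "GGATGATGGG" → prefix "GG" already present; 8 new (A, T, G, A, T, G, G, G)
  "GTTATG" → prefix "G" already present; 5 new (T, T, A, T, G)
  "GGCTTCCCG" → prefix "GGCT" already present; 5 new (T, C, C, C, G)
  "GGGGA" → prefix "GG" already present; 3 new (G, G, A)
  "GGGTCACTC" → prefix "GGG" already present; 6 new (T, C, A, C, T, C)
  "GGAGGTGG" → prefix "GGA" already present; 5 new (G, G, T, G, G)
  "GTTT" → prefix "GTT" already present; 1 new (T)
  "GGTTC" → prefix "GG" already present; 3 new (T, T, C)
  "GGCATTGG" → prefix "GGC" already present; 5 new (A, T, T, G, G)
  "GGCA" → prefix "GGCA" already present; 0 new (none)
  "GGTACGTT" → prefix "GGT" already present; 5 new (A, C, G, T, T)
  "GTTAATA" → prefix "GTTA" already present; 3 new (A, T, A)
Total nodes = 5 + 8 + 5 + 5 + 3 + 6 + 5 + 1 + 3 + 5 + 0 + 5 + 3 = 54

54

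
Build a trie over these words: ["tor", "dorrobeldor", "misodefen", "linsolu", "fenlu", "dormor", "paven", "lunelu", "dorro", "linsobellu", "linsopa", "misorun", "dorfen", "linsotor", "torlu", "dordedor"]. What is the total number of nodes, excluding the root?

71

Count nodes per top-level branch (shared prefixes stored once):
  'd'-branch (dordedor, dorfen, dormor, dorro, dorrobeldor): 22 nodes
  'f'-branch (fenlu): 5 nodes
  'l'-branch (linsobellu, linsolu, linsopa, linsotor, lunelu): 22 nodes
  'm'-branch (misodefen, misorun): 12 nodes
  'p'-branch (paven): 5 nodes
  't'-branch (tor, torlu): 5 nodes
Sum: 71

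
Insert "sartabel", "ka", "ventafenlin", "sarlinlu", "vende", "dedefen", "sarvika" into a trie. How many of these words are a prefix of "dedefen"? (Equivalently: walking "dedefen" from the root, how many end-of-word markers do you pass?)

1

Traverse "dedefen" character by character; count nodes along the way that are marked as word ends.
Prefixes of the query that are stored words: "dedefen"
Count: 1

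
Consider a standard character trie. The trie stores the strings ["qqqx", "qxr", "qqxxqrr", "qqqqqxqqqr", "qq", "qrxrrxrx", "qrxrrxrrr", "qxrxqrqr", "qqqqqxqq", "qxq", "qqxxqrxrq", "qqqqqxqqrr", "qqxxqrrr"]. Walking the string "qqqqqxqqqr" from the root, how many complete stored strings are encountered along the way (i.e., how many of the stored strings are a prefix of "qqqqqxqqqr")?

Check each prefix of "qqqqqxqqqr" against the stored set — each match is an end-marker on the path.
Prefixes of the query that are stored words: "qq", "qqqqqxqq", "qqqqqxqqqr"
Count: 3

3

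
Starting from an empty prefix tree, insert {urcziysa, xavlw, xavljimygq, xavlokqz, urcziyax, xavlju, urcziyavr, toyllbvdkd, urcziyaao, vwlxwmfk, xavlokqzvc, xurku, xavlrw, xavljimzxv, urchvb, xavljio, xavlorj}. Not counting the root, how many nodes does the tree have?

For each word, the new-node count is its length minus the longest prefix already in the trie:
  "urcziysa" → 8 new (u, r, c, z, i, y, s, a)
  "xavlw" → 5 new (x, a, v, l, w)
  "xavljimygq" → prefix "xavl" already present; 6 new (j, i, m, y, g, q)
  "xavlokqz" → prefix "xavl" already present; 4 new (o, k, q, z)
  "urcziyax" → prefix "urcziy" already present; 2 new (a, x)
  "xavlju" → prefix "xavlj" already present; 1 new (u)
  "urcziyavr" → prefix "urcziya" already present; 2 new (v, r)
  "toyllbvdkd" → 10 new (t, o, y, l, l, b, v, d, k, d)
  "urcziyaao" → prefix "urcziya" already present; 2 new (a, o)
  "vwlxwmfk" → 8 new (v, w, l, x, w, m, f, k)
  "xavlokqzvc" → prefix "xavlokqz" already present; 2 new (v, c)
  "xurku" → prefix "x" already present; 4 new (u, r, k, u)
  "xavlrw" → prefix "xavl" already present; 2 new (r, w)
  "xavljimzxv" → prefix "xavljim" already present; 3 new (z, x, v)
  "urchvb" → prefix "urc" already present; 3 new (h, v, b)
  "xavljio" → prefix "xavlji" already present; 1 new (o)
  "xavlorj" → prefix "xavlo" already present; 2 new (r, j)
Total nodes = 8 + 5 + 6 + 4 + 2 + 1 + 2 + 10 + 2 + 8 + 2 + 4 + 2 + 3 + 3 + 1 + 2 = 65

65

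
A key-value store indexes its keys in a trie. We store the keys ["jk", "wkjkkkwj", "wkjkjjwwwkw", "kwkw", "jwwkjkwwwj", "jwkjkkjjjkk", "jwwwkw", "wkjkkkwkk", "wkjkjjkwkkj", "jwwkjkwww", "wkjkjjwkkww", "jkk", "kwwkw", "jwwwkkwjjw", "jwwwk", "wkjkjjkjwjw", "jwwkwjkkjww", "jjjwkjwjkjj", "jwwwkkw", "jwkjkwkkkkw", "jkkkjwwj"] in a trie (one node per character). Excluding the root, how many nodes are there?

Insert word by word; a character creates a node only if that edge doesn't already exist:
  "jk" → 2 new (j, k)
  "wkjkkkwj" → 8 new (w, k, j, k, k, k, w, j)
  "wkjkjjwwwkw" → prefix "wkjk" already present; 7 new (j, j, w, w, w, k, w)
  "kwkw" → 4 new (k, w, k, w)
  "jwwkjkwwwj" → prefix "j" already present; 9 new (w, w, k, j, k, w, w, w, j)
  "jwkjkkjjjkk" → prefix "jw" already present; 9 new (k, j, k, k, j, j, j, k, k)
  "jwwwkw" → prefix "jww" already present; 3 new (w, k, w)
  "wkjkkkwkk" → prefix "wkjkkkw" already present; 2 new (k, k)
  "wkjkjjkwkkj" → prefix "wkjkjj" already present; 5 new (k, w, k, k, j)
  "jwwkjkwww" → prefix "jwwkjkwww" already present; 0 new (none)
  "wkjkjjwkkww" → prefix "wkjkjjw" already present; 4 new (k, k, w, w)
  "jkk" → prefix "jk" already present; 1 new (k)
  "kwwkw" → prefix "kw" already present; 3 new (w, k, w)
  "jwwwkkwjjw" → prefix "jwwwk" already present; 5 new (k, w, j, j, w)
  "jwwwk" → prefix "jwwwk" already present; 0 new (none)
  "wkjkjjkjwjw" → prefix "wkjkjjk" already present; 4 new (j, w, j, w)
  "jwwkwjkkjww" → prefix "jwwk" already present; 7 new (w, j, k, k, j, w, w)
  "jjjwkjwjkjj" → prefix "j" already present; 10 new (j, j, w, k, j, w, j, k, j, j)
  "jwwwkkw" → prefix "jwwwkkw" already present; 0 new (none)
  "jwkjkwkkkkw" → prefix "jwkjk" already present; 6 new (w, k, k, k, k, w)
  "jkkkjwwj" → prefix "jkk" already present; 5 new (k, j, w, w, j)
Total nodes = 2 + 8 + 7 + 4 + 9 + 9 + 3 + 2 + 5 + 0 + 4 + 1 + 3 + 5 + 0 + 4 + 7 + 10 + 0 + 6 + 5 = 94

94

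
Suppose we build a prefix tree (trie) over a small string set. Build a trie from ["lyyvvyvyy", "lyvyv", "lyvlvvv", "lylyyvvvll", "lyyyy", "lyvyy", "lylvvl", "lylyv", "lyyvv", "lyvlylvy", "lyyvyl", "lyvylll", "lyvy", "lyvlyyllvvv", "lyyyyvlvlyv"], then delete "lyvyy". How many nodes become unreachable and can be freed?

1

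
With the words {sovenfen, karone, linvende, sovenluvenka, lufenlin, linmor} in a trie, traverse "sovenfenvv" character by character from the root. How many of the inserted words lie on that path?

1

Traverse "sovenfenvv" character by character; count nodes along the way that are marked as word ends.
Prefixes of the query that are stored words: "sovenfen"
Count: 1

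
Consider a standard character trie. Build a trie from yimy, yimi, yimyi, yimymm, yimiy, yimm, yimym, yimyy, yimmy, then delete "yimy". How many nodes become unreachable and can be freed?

0

Walk "yimy" from the leaf back toward the root, removing each node that no remaining word uses.
Every node on "yimy" is still needed (e.g. by "yimyi"), so nothing is freed.
Nodes removed: 0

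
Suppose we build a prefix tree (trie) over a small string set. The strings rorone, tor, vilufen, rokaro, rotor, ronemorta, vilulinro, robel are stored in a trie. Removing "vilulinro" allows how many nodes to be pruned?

5

Walk "vilulinro" from the leaf back toward the root, removing each node that no remaining word uses.
The suffix "linro" (5 nodes) is used only by "vilulinro"; the node for "vilu" still has the child "f", so pruning stops there.
Nodes removed: 5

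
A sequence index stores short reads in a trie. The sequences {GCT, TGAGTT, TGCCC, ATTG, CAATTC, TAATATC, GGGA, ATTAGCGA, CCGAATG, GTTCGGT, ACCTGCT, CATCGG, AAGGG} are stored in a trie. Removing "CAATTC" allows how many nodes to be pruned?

A node on "CAATTC"'s path can go only if nothing else ends at it or branches off below it.
The suffix "ATTC" (4 nodes) is used only by "CAATTC"; the node for "CA" still has the child "T", so pruning stops there.
Nodes removed: 4

4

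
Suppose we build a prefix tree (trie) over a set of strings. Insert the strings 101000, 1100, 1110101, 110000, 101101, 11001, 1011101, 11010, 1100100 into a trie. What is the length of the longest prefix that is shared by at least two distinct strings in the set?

The deepest shared node is where two words last agree before diverging.
e.g. "11001" and "1100100" share the prefix "11001" of length 5; no pair shares a longer one.
Longest shared-prefix length: 5

5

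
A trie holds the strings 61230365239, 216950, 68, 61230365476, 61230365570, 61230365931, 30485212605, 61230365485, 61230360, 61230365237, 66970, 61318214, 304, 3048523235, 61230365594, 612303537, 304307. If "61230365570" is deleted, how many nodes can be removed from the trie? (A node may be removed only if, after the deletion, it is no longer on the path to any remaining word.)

A node on "61230365570"'s path can go only if nothing else ends at it or branches off below it.
The suffix "70" (2 nodes) is used only by "61230365570"; the node for "612303655" still has the child "9", so pruning stops there.
Nodes removed: 2

2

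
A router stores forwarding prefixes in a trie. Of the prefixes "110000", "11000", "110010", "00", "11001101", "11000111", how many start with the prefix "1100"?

5

Filter for entries beginning with "1100":
Matches: "11000", "110000", "11000111", "110010", "11001101"
Count: 5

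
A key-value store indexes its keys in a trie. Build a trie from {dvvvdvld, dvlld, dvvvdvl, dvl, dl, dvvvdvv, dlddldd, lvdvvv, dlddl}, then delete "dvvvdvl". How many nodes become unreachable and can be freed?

0

Walk "dvvvdvl" from the leaf back toward the root, removing each node that no remaining word uses.
Every node on "dvvvdvl" is still needed (e.g. by "dvvvdvld"), so nothing is freed.
Nodes removed: 0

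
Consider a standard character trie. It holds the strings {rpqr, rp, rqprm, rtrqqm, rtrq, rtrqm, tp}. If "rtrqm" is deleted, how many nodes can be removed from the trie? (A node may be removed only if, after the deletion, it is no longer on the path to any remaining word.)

1

Walk "rtrqm" from the leaf back toward the root, removing each node that no remaining word uses.
The suffix "m" (1 node) is used only by "rtrqm"; the node for "rtrq" still has the child "q", so pruning stops there.
Nodes removed: 1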